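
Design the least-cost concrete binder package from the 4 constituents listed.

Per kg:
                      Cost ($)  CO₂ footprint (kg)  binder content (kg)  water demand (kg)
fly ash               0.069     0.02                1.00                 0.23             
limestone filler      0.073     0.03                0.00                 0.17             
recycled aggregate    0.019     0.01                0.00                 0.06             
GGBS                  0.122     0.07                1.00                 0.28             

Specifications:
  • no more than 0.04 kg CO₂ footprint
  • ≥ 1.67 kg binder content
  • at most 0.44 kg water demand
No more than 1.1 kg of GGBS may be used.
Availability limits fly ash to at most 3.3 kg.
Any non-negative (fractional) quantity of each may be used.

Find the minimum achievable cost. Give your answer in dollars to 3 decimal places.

Let x1 = kg of fly ash, x2 = kg of limestone filler, x3 = kg of recycled aggregate, x4 = kg of GGBS.
Minimise 0.069x1 + 0.073x2 + 0.019x3 + 0.122x4 with:
  0.02x1 + 0.03x2 + 0.01x3 + 0.07x4 ≤ 0.04   (CO₂ footprint)
  1x1 + 1x4 ≥ 1.67   (binder content)
  0.23x1 + 0.17x2 + 0.06x3 + 0.28x4 ≤ 0.44   (water demand)
  x4 ≤ 1.1
  x1 ≤ 3.3
  x1, x2, x3, x4 ≥ 0.
The minimum-cost mix takes nothing from limestone filler, recycled aggregate, GGBS — only fly ash. The binder content requirement is met with equality.
So fly ash = 1.67 kg.
Cost = 0.069·1.67 = 0.11523.

$0.115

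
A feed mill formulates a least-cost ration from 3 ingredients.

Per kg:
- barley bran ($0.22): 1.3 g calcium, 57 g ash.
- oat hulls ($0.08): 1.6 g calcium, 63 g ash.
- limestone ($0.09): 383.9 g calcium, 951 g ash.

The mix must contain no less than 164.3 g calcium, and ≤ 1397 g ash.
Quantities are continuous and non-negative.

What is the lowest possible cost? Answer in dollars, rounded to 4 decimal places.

Let x1 = kg of barley bran, x2 = kg of oat hulls, x3 = kg of limestone.
Minimise 0.22x1 + 0.08x2 + 0.09x3 subject to:
  1.3x1 + 1.6x2 + 383.9x3 ≥ 164.3   (calcium)
  57x1 + 63x2 + 951x3 ≤ 1397   (ash)
  x1, x2, x3 ≥ 0.
The optimal basis is {limestone}; barley bran, oat hulls drop out. Binding constraint: calcium.
Solving gives x3 = 0.428.
Hence cost = 0.09·0.428 = $0.038520.

$0.0385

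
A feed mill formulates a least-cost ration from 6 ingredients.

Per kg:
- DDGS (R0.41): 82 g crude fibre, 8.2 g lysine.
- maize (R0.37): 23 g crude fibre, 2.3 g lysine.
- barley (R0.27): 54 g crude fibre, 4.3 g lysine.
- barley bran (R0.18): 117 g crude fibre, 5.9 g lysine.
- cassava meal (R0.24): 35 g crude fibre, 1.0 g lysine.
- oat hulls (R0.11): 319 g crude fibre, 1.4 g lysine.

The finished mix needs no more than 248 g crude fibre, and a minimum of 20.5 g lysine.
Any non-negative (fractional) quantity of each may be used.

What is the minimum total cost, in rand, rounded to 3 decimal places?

R0.940

Let x1 = kg of DDGS, x2 = kg of maize, x3 = kg of barley, x4 = kg of barley bran, x5 = kg of cassava meal, x6 = kg of oat hulls.
min 0.41x1 + 0.37x2 + 0.27x3 + 0.18x4 + 0.24x5 + 0.11x6 subject to:
  82x1 + 23x2 + 54x3 + 117x4 + 35x5 + 319x6 ≤ 248   (crude fibre)
  8.2x1 + 2.3x2 + 4.3x3 + 5.9x4 + 1x5 + 1.4x6 ≥ 20.5   (lysine)
  x1, x2, x3, x4, x5, x6 ≥ 0.
At the optimum only DDGS, barley bran are positive (maize, barley, cassava meal, oat hulls = 0). The crude fibre and lysine requirements are met with equality.
That vertex is x1 = 1.967, x4 = 0.7414.
Objective = 0.41·1.967 + 0.18·0.7414 = 0.93992.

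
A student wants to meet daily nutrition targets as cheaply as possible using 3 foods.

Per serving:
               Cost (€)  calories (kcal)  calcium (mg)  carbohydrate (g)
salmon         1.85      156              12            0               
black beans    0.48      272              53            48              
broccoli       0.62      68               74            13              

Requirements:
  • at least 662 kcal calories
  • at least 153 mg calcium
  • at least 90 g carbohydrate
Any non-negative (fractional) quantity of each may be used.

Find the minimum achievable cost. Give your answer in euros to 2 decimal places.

Set it up as a linear program. Let x1 = servings of salmon, x2 = servings of black beans, x3 = servings of broccoli.
min 1.85x1 + 0.48x2 + 0.62x3 with:
  156x1 + 272x2 + 68x3 ≥ 662   (calories)
  12x1 + 53x2 + 74x3 ≥ 153   (calcium)
  48x2 + 13x3 ≥ 90   (carbohydrate)
  x1, x2, x3 ≥ 0.
The minimum-cost mix takes nothing from salmon — only black beans, broccoli. The calories and calcium requirements are met with equality.
Optimal quantities: black beans = 2.335 servings, broccoli = 0.3952 servings.
Cost = 0.48·2.335 + 0.62·0.3952 = 1.3658.

€1.37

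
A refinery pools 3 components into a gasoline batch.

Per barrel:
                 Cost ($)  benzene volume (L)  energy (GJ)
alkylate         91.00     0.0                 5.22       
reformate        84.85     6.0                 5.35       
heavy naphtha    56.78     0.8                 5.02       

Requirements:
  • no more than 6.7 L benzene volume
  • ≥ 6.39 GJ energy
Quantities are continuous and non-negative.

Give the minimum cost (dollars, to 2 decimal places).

This is a linear program. Let x1 = barrels of alkylate, x2 = barrels of reformate, x3 = barrels of heavy naphtha.
min 91x1 + 84.85x2 + 56.78x3 subject to:
  6x2 + 0.8x3 ≤ 6.7   (benzene volume)
  5.22x1 + 5.35x2 + 5.02x3 ≥ 6.39   (energy)
  x1, x2, x3 ≥ 0.
The optimal basis is {heavy naphtha}; alkylate, reformate drop out. The energy requirement is met with equality.
So heavy naphtha = 1.273 barrels.
Cost = 56.78·1.273 = 72.2809.

$72.28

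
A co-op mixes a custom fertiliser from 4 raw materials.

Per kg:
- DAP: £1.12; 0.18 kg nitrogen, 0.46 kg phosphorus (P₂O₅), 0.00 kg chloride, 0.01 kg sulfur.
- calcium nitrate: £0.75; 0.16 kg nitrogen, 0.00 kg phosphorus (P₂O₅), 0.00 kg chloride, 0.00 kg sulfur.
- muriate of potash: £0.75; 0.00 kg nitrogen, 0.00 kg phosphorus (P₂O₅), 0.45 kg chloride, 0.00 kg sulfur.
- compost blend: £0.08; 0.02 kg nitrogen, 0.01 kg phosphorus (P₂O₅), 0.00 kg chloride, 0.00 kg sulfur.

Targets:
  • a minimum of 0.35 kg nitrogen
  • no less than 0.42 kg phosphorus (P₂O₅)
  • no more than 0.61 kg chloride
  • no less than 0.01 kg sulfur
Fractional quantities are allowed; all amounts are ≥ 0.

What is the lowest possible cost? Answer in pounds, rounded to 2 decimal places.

Let x1 = kg of DAP, x2 = kg of calcium nitrate, x3 = kg of muriate of potash, x4 = kg of compost blend.
Minimize 1.12x1 + 0.75x2 + 0.75x3 + 0.08x4 subject to:
  0.18x1 + 0.16x2 + 0.02x4 ≥ 0.35   (nitrogen)
  0.46x1 + 0.01x4 ≥ 0.42   (phosphorus (P₂O₅))
  0.45x3 ≤ 0.61   (chloride)
  0.01x1 ≥ 0.01   (sulfur)
  x1, x2, x3, x4 ≥ 0.
The cheapest feasible vertex uses only DAP, compost blend; calcium nitrate, muriate of potash are not used. The nitrogen and sulfur requirements are met with equality.
That vertex is x1 = 1, x4 = 8.5.
Hence cost = 1.12·1 + 0.08·8.5 = £1.8000.

£1.80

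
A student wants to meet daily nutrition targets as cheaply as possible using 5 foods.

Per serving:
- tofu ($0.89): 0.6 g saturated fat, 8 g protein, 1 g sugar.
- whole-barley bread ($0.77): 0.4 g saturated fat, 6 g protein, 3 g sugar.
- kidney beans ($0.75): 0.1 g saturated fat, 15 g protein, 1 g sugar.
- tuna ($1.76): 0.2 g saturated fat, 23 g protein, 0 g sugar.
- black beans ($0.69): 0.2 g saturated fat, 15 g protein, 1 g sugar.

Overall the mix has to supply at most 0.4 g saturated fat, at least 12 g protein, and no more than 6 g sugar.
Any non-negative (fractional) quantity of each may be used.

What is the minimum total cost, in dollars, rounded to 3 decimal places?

Set it up as a linear program. Let x1 = servings of tofu, x2 = servings of whole-barley bread, x3 = servings of kidney beans, x4 = servings of tuna, x5 = servings of black beans.
min 0.89x1 + 0.77x2 + 0.75x3 + 1.76x4 + 0.69x5 with:
  0.6x1 + 0.4x2 + 0.1x3 + 0.2x4 + 0.2x5 ≤ 0.4   (saturated fat)
  8x1 + 6x2 + 15x3 + 23x4 + 15x5 ≥ 12   (protein)
  1x1 + 3x2 + 1x3 + 1x5 ≤ 6   (sugar)
  x1, x2, x3, x4, x5 ≥ 0.
The cheapest feasible vertex uses only black beans; tofu, whole-barley bread, kidney beans, tuna are not used. There the protein constraint is tight.
So black beans = 0.8 servings.
Hence cost = 0.69·0.8 = $0.55200.

$0.552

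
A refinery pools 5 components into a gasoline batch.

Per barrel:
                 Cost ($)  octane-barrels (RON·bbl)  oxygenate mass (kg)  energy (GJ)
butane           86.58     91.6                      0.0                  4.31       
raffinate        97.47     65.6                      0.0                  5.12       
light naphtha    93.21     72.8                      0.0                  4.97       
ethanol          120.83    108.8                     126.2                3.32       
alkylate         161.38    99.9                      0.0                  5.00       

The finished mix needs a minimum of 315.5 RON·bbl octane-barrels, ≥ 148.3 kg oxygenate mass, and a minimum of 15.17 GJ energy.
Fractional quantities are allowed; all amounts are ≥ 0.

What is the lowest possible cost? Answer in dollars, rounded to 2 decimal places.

Set it up as a linear program. Let x1 = barrels of butane, x2 = barrels of raffinate, x3 = barrels of light naphtha, x4 = barrels of ethanol, x5 = barrels of alkylate.
min 86.58x1 + 97.47x2 + 93.21x3 + 120.83x4 + 161.38x5 s.t.:
  91.6x1 + 65.6x2 + 72.8x3 + 108.8x4 + 99.9x5 ≥ 315.5   (octane-barrels)
  126.2x4 ≥ 148.3   (oxygenate mass)
  4.31x1 + 5.12x2 + 4.97x3 + 3.32x4 + 5x5 ≥ 15.17   (energy)
  x1, x2, x3, x4, x5 ≥ 0.
At the optimum only butane, light naphtha, ethanol are positive (raffinate, alkylate = 0). The octane-barrels, oxygenate mass, energy requirements are met with equality.
Optimal quantities: butane = 0.79339 barrels, light naphtha = 1.5793 barrels, ethanol = 1.1751 barrels.
Total cost: 86.58·0.79339 + 93.21·1.5793 + 120.83·1.1751 = 357.8856.

$357.89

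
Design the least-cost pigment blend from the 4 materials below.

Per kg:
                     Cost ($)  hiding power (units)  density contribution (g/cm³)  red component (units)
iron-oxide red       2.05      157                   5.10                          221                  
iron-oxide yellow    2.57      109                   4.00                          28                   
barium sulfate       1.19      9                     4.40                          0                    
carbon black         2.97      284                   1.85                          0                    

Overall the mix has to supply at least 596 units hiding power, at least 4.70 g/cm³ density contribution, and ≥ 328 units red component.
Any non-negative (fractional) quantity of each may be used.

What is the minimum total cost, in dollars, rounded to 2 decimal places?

$6.84

Let x1 = kg of iron-oxide red, x2 = kg of iron-oxide yellow, x3 = kg of barium sulfate, x4 = kg of carbon black.
Minimise 2.05x1 + 2.57x2 + 1.19x3 + 2.97x4 subject to:
  157x1 + 109x2 + 9x3 + 284x4 ≥ 596   (hiding power)
  5.1x1 + 4x2 + 4.4x3 + 1.85x4 ≥ 4.7   (density contribution)
  221x1 + 28x2 ≥ 328   (red component)
  x1, x2, x3, x4 ≥ 0.
The minimum-cost mix takes nothing from iron-oxide yellow, barium sulfate — only iron-oxide red, carbon black. The hiding power and red component requirements are met with equality.
Solving gives x1 = 1.484, x4 = 1.278.
Hence cost = 2.05·1.484 + 2.97·1.278 = $6.8379.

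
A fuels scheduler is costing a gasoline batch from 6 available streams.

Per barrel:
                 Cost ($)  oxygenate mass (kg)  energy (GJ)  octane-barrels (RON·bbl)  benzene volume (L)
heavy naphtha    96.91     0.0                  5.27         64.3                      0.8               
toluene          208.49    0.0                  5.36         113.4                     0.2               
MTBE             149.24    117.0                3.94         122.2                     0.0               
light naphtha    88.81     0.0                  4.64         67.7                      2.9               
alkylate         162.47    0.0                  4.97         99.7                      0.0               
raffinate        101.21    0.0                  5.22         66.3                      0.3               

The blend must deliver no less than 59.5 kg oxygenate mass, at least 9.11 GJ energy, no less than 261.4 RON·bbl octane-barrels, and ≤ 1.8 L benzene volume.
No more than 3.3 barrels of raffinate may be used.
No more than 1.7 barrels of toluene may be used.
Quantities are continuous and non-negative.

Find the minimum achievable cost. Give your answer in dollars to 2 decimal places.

Treat it as an LP. Let x1 = barrels of heavy naphtha, x2 = barrels of toluene, x3 = barrels of MTBE, x4 = barrels of light naphtha, x5 = barrels of alkylate, x6 = barrels of raffinate.
min 96.91x1 + 208.49x2 + 149.24x3 + 88.81x4 + 162.47x5 + 101.21x6 subject to:
  117x3 ≥ 59.5   (oxygenate mass)
  5.27x1 + 5.36x2 + 3.94x3 + 4.64x4 + 4.97x5 + 5.22x6 ≥ 9.11   (energy)
  64.3x1 + 113.4x2 + 122.2x3 + 67.7x4 + 99.7x5 + 66.3x6 ≥ 261.4   (octane-barrels)
  0.8x1 + 0.2x2 + 2.9x4 + 0.3x6 ≤ 1.8   (benzene volume)
  x6 ≤ 3.3
  x2 ≤ 1.7
  x1, x2, x3, x4, x5, x6 ≥ 0.
At the optimum only MTBE, light naphtha are positive (heavy naphtha, toluene, alkylate, raffinate = 0). The energy and octane-barrels requirements are met with equality.
So MTBE = 1.98538 barrels, light naphtha = 0.277504 barrels.
Total cost: 149.24·1.98538 + 88.81·0.277504 = 320.9432.

$320.94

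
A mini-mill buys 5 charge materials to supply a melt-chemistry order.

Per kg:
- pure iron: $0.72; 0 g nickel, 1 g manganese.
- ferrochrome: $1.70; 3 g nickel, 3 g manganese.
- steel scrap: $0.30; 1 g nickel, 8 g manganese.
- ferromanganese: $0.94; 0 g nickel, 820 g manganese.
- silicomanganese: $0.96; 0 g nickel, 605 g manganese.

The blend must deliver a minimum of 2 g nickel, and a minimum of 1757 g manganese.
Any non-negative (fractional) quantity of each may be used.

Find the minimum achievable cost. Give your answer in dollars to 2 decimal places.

This is a linear program. Let x1 = kg of pure iron, x2 = kg of ferrochrome, x3 = kg of steel scrap, x4 = kg of ferromanganese, x5 = kg of silicomanganese.
Minimise 0.72x1 + 1.7x2 + 0.3x3 + 0.94x4 + 0.96x5 with:
  3x2 + 1x3 ≥ 2   (nickel)
  1x1 + 3x2 + 8x3 + 820x4 + 605x5 ≥ 1757   (manganese)
  x1, x2, x3, x4, x5 ≥ 0.
At the optimum only steel scrap, ferromanganese are positive (pure iron, ferrochrome, silicomanganese = 0). The nickel and manganese requirements are met with equality.
Solving gives x3 = 2, x4 = 2.123.
Hence cost = 0.3·2 + 0.94·2.123 = $2.5956.

$2.60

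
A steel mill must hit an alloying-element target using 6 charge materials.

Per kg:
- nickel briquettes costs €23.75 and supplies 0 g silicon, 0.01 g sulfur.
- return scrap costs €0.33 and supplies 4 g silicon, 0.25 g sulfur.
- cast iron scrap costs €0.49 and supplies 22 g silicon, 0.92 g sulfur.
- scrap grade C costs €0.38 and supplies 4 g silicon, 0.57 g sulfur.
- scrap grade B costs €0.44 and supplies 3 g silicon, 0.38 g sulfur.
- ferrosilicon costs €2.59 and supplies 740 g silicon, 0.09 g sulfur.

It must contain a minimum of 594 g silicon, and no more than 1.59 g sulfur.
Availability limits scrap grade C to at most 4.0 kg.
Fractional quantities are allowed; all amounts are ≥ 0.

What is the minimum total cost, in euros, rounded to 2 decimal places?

€2.08

Let x1 = kg of nickel briquettes, x2 = kg of return scrap, x3 = kg of cast iron scrap, x4 = kg of scrap grade C, x5 = kg of scrap grade B, x6 = kg of ferrosilicon.
min 23.75x1 + 0.33x2 + 0.49x3 + 0.38x4 + 0.44x5 + 2.59x6 s.t.:
  4x2 + 22x3 + 4x4 + 3x5 + 740x6 ≥ 594   (silicon)
  0.01x1 + 0.25x2 + 0.92x3 + 0.57x4 + 0.38x5 + 0.09x6 ≤ 1.59   (sulfur)
  x4 ≤ 4
  x1, x2, x3, x4, x5, x6 ≥ 0.
The optimal basis is {ferrosilicon}; nickel briquettes, return scrap, cast iron scrap, scrap grade C, scrap grade B drop out. There the silicon constraint is tight.
Solving gives x6 = 0.8027.
Cost = 2.59·0.8027 = 2.0790.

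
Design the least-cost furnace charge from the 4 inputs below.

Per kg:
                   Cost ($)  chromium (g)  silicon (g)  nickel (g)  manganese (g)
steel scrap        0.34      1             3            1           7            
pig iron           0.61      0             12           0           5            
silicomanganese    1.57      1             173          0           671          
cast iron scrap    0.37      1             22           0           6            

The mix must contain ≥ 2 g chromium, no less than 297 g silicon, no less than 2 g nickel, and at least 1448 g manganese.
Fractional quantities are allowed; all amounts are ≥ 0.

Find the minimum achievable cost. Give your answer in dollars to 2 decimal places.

$4.04

This is a linear program. Let x1 = kg of steel scrap, x2 = kg of pig iron, x3 = kg of silicomanganese, x4 = kg of cast iron scrap.
Minimize 0.34x1 + 0.61x2 + 1.57x3 + 0.37x4 subject to:
  1x1 + 1x3 + 1x4 ≥ 2   (chromium)
  3x1 + 12x2 + 173x3 + 22x4 ≥ 297   (silicon)
  1x1 ≥ 2   (nickel)
  7x1 + 5x2 + 671x3 + 6x4 ≥ 1448   (manganese)
  x1, x2, x3, x4 ≥ 0.
The minimum-cost mix takes nothing from pig iron, cast iron scrap — only steel scrap, silicomanganese. There the nickel and manganese constraints are tight.
Optimal quantities: steel scrap = 2 kg, silicomanganese = 2.137 kg.
Hence cost = 0.34·2 + 1.57·2.137 = $4.0351.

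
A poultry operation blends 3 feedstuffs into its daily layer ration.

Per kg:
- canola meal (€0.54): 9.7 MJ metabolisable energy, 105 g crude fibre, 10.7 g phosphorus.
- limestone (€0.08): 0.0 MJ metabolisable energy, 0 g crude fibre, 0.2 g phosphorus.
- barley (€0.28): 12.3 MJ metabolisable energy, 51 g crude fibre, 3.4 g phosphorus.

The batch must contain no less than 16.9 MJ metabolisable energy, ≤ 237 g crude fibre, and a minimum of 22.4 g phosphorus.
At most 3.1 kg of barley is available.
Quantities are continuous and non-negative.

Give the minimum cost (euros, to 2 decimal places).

Let x1 = kg of canola meal, x2 = kg of limestone, x3 = kg of barley.
Minimise 0.54x1 + 0.08x2 + 0.28x3 subject to:
  9.7x1 + 12.3x3 ≥ 16.9   (metabolisable energy)
  105x1 + 51x3 ≤ 237   (crude fibre)
  10.7x1 + 0.2x2 + 3.4x3 ≥ 22.4   (phosphorus)
  x3 ≤ 3.1
  x1, x2, x3 ≥ 0.
At the optimum only canola meal is positive (limestone, barley = 0). The phosphorus requirement is met with equality.
So canola meal = 2.093 kg.
Total cost: 0.54·2.093 = 1.1302.

€1.13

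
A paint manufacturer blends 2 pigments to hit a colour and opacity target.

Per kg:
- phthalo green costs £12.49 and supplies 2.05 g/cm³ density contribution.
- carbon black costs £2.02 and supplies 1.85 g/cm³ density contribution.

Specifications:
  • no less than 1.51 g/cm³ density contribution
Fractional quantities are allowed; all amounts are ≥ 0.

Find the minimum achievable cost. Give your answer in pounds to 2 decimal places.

Set it up as a linear program. Let x1 = kg of phthalo green, x2 = kg of carbon black.
min 12.49x1 + 2.02x2 s.t.:
  2.05x1 + 1.85x2 ≥ 1.51   (density contribution)
  x1, x2 ≥ 0.
The optimal basis is {carbon black}; phthalo green drops out. Binding constraint: density contribution.
So carbon black = 0.8162 kg.
Objective = 2.02·0.8162 = 1.6487.

£1.65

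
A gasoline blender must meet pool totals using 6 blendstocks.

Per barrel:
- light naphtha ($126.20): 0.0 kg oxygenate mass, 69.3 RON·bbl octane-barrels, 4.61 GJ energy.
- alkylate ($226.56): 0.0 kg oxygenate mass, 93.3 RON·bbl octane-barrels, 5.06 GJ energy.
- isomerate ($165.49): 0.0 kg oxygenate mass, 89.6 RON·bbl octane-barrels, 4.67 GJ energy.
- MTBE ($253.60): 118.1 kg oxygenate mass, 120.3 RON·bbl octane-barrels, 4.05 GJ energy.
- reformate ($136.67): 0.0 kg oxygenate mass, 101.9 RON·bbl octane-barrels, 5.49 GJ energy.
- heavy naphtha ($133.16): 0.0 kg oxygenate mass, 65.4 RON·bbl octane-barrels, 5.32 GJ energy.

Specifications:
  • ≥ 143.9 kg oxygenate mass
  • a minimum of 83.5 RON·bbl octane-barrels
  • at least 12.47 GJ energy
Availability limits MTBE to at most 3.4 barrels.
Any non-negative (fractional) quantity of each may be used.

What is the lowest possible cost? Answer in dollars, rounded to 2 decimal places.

Treat it as an LP. Let x1 = barrels of light naphtha, x2 = barrels of alkylate, x3 = barrels of isomerate, x4 = barrels of MTBE, x5 = barrels of reformate, x6 = barrels of heavy naphtha.
Minimise 126.2x1 + 226.56x2 + 165.49x3 + 253.6x4 + 136.67x5 + 133.16x6 with:
  118.1x4 ≥ 143.9   (oxygenate mass)
  69.3x1 + 93.3x2 + 89.6x3 + 120.3x4 + 101.9x5 + 65.4x6 ≥ 83.5   (octane-barrels)
  4.61x1 + 5.06x2 + 4.67x3 + 4.05x4 + 5.49x5 + 5.32x6 ≥ 12.47   (energy)
  x4 ≤ 3.4
  x1, x2, x3, x4, x5, x6 ≥ 0.
The minimum-cost mix takes nothing from light naphtha, alkylate, isomerate, heavy naphtha — only MTBE, reformate. There the oxygenate mass and energy constraints are tight.
That vertex is x4 = 1.2185, x5 = 1.3725.
Hence cost = 253.6·1.2185 + 136.67·1.3725 = $496.5912.

$496.59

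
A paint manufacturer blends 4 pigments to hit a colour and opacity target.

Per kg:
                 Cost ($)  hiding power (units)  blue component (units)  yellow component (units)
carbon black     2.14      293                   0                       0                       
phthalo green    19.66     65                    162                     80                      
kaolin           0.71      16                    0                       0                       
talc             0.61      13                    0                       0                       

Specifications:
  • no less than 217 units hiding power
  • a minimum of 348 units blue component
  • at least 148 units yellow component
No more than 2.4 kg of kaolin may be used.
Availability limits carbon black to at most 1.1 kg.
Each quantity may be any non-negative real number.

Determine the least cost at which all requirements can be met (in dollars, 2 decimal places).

$42.80

Treat it as an LP. Let x1 = kg of carbon black, x2 = kg of phthalo green, x3 = kg of kaolin, x4 = kg of talc.
Minimize 2.14x1 + 19.66x2 + 0.71x3 + 0.61x4 with:
  293x1 + 65x2 + 16x3 + 13x4 ≥ 217   (hiding power)
  162x2 ≥ 348   (blue component)
  80x2 ≥ 148   (yellow component)
  x3 ≤ 2.4
  x1 ≤ 1.1
  x1, x2, x3, x4 ≥ 0.
At the optimum only carbon black, phthalo green are positive (kaolin, talc = 0). There the hiding power and blue component constraints are tight.
Optimal quantities: carbon black = 0.26406 kg, phthalo green = 2.1481 kg.
Cost = 2.14·0.26406 + 19.66·2.1481 = 42.7967.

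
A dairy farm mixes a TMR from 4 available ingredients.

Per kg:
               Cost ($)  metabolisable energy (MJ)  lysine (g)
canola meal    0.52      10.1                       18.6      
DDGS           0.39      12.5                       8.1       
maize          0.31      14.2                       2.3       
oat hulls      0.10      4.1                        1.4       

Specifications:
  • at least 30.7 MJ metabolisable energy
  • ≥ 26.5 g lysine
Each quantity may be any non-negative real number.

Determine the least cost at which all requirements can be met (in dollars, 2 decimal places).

Let x1 = kg of canola meal, x2 = kg of DDGS, x3 = kg of maize, x4 = kg of oat hulls.
Minimize 0.52x1 + 0.39x2 + 0.31x3 + 0.1x4 subject to:
  10.1x1 + 12.5x2 + 14.2x3 + 4.1x4 ≥ 30.7   (metabolisable energy)
  18.6x1 + 8.1x2 + 2.3x3 + 1.4x4 ≥ 26.5   (lysine)
  x1, x2, x3, x4 ≥ 0.
The optimal basis is {canola meal, oat hulls}; DDGS, maize drop out. The metabolisable energy and lysine requirements are met with equality.
Optimal quantities: canola meal = 1.057 kg, oat hulls = 4.884 kg.
Hence cost = 0.52·1.057 + 0.1·4.884 = $1.0380.

$1.04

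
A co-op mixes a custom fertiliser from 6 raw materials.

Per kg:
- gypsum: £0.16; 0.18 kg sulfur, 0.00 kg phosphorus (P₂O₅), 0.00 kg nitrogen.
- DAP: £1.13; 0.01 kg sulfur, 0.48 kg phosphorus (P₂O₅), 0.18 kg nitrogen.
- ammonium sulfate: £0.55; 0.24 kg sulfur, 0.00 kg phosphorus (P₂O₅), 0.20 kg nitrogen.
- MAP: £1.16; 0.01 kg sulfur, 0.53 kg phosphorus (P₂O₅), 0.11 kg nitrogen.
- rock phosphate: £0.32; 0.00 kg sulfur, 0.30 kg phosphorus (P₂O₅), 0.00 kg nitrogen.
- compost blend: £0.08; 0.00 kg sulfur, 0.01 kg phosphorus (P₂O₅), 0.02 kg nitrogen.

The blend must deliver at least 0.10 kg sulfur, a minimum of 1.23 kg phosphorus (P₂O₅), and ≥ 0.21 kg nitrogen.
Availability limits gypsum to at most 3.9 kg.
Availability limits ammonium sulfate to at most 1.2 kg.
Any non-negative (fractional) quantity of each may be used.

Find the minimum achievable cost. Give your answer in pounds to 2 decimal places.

£1.89

Treat it as an LP. Let x1 = kg of gypsum, x2 = kg of DAP, x3 = kg of ammonium sulfate, x4 = kg of MAP, x5 = kg of rock phosphate, x6 = kg of compost blend.
Minimize 0.16x1 + 1.13x2 + 0.55x3 + 1.16x4 + 0.32x5 + 0.08x6 s.t.:
  0.18x1 + 0.01x2 + 0.24x3 + 0.01x4 ≥ 0.1   (sulfur)
  0.48x2 + 0.53x4 + 0.3x5 + 0.01x6 ≥ 1.23   (phosphorus (P₂O₅))
  0.18x2 + 0.2x3 + 0.11x4 + 0.02x6 ≥ 0.21   (nitrogen)
  x1 ≤ 3.9
  x3 ≤ 1.2
  x1, x2, x3, x4, x5, x6 ≥ 0.
The cheapest feasible vertex uses only ammonium sulfate, rock phosphate; gypsum, DAP, MAP, compost blend are not used. There the phosphorus (P₂O₅) and nitrogen constraints are tight.
That vertex is x3 = 1.05, x5 = 4.1.
Objective = 0.55·1.05 + 0.32·4.1 = 1.8895.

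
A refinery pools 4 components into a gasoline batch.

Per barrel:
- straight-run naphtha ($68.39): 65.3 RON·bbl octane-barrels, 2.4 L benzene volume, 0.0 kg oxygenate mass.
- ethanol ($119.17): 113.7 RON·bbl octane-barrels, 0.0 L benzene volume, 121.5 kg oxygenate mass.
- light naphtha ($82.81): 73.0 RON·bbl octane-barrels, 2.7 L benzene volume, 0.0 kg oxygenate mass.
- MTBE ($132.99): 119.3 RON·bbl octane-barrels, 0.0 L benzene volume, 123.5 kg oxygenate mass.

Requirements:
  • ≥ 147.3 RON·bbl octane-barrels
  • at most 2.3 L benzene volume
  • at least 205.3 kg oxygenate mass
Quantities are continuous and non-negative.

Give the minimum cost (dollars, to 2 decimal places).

$201.36

Set it up as a linear program. Let x1 = barrels of straight-run naphtha, x2 = barrels of ethanol, x3 = barrels of light naphtha, x4 = barrels of MTBE.
Minimize 68.39x1 + 119.17x2 + 82.81x3 + 132.99x4 s.t.:
  65.3x1 + 113.7x2 + 73x3 + 119.3x4 ≥ 147.3   (octane-barrels)
  2.4x1 + 2.7x3 ≤ 2.3   (benzene volume)
  121.5x2 + 123.5x4 ≥ 205.3   (oxygenate mass)
  x1, x2, x3, x4 ≥ 0.
At the optimum only ethanol is positive (straight-run naphtha, light naphtha, MTBE = 0). Binding constraint: oxygenate mass.
So ethanol = 1.6897 barrels.
Cost = 119.17·1.6897 = 201.3615.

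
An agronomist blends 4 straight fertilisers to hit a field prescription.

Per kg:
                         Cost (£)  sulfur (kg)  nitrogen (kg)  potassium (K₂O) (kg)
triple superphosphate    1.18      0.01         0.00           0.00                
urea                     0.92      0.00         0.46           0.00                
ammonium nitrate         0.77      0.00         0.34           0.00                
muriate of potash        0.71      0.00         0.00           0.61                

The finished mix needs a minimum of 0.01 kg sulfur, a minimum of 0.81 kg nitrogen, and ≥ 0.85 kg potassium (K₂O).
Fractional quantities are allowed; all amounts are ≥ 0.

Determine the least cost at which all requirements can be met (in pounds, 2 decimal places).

Let x1 = kg of triple superphosphate, x2 = kg of urea, x3 = kg of ammonium nitrate, x4 = kg of muriate of potash.
Minimize 1.18x1 + 0.92x2 + 0.77x3 + 0.71x4 s.t.:
  0.01x1 ≥ 0.01   (sulfur)
  0.46x2 + 0.34x3 ≥ 0.81   (nitrogen)
  0.61x4 ≥ 0.85   (potassium (K₂O))
  x1, x2, x3, x4 ≥ 0.
The minimum-cost mix takes nothing from ammonium nitrate — only triple superphosphate, urea, muriate of potash. Binding constraints: sulfur, nitrogen, potassium (K₂O).
Optimal quantities: triple superphosphate = 1 kg, urea = 1.761 kg, muriate of potash = 1.393 kg.
Total cost: 1.18·1 + 0.92·1.761 + 0.71·1.393 = 3.7892.

£3.79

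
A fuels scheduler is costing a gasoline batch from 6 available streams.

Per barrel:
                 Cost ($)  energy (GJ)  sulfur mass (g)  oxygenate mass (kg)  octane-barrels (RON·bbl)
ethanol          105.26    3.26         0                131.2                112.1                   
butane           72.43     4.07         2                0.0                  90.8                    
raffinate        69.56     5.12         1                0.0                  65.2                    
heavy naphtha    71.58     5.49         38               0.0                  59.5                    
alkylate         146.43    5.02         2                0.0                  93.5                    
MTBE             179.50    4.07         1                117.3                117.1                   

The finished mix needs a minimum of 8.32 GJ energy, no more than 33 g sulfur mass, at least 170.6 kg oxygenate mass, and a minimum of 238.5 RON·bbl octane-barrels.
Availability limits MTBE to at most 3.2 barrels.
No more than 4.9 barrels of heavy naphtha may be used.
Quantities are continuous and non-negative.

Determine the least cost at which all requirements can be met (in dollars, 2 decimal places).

$210.84

Let x1 = barrels of ethanol, x2 = barrels of butane, x3 = barrels of raffinate, x4 = barrels of heavy naphtha, x5 = barrels of alkylate, x6 = barrels of MTBE.
Minimise 105.26x1 + 72.43x2 + 69.56x3 + 71.58x4 + 146.43x5 + 179.5x6 subject to:
  3.26x1 + 4.07x2 + 5.12x3 + 5.49x4 + 5.02x5 + 4.07x6 ≥ 8.32   (energy)
  2x2 + 1x3 + 38x4 + 2x5 + 1x6 ≤ 33   (sulfur mass)
  131.2x1 + 117.3x6 ≥ 170.6   (oxygenate mass)
  112.1x1 + 90.8x2 + 65.2x3 + 59.5x4 + 93.5x5 + 117.1x6 ≥ 238.5   (octane-barrels)
  x6 ≤ 3.2
  x4 ≤ 4.9
  x1, x2, x3, x4, x5, x6 ≥ 0.
The minimum-cost mix takes nothing from raffinate, heavy naphtha, alkylate, MTBE — only ethanol, butane. There the oxygenate mass and octane-barrels constraints are tight.
Optimal quantities: ethanol = 1.3003 barrels, butane = 1.0213 barrels.
Cost = 105.26·1.3003 + 72.43·1.0213 = 210.8423.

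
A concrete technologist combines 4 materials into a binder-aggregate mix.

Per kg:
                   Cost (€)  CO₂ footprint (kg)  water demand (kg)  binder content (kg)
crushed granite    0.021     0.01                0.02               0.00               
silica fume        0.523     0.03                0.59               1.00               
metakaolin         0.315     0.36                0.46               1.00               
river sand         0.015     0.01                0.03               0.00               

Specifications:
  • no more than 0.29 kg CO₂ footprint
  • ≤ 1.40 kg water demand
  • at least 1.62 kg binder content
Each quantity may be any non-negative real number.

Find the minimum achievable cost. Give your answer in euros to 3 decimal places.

€0.695

Let x1 = kg of crushed granite, x2 = kg of silica fume, x3 = kg of metakaolin, x4 = kg of river sand.
Minimize 0.021x1 + 0.523x2 + 0.315x3 + 0.015x4 with:
  0.01x1 + 0.03x2 + 0.36x3 + 0.01x4 ≤ 0.29   (CO₂ footprint)
  0.02x1 + 0.59x2 + 0.46x3 + 0.03x4 ≤ 1.4   (water demand)
  1x2 + 1x3 ≥ 1.62   (binder content)
  x1, x2, x3, x4 ≥ 0.
The minimum-cost mix takes nothing from crushed granite, river sand — only silica fume, metakaolin. The CO₂ footprint and binder content requirements are met with equality.
So silica fume = 0.8885 kg, metakaolin = 0.7315 kg.
Total cost: 0.523·0.8885 + 0.315·0.7315 = 0.69511.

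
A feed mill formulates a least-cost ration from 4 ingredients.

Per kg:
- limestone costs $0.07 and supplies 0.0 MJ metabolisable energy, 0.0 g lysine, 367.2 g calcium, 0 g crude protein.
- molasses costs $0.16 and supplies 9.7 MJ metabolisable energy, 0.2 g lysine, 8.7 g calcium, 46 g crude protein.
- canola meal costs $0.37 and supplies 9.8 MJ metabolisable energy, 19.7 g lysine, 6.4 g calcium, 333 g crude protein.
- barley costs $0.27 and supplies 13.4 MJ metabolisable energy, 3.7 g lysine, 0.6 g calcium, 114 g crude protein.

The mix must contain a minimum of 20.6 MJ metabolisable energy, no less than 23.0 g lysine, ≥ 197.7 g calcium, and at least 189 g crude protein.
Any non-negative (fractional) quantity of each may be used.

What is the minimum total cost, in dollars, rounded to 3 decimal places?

$0.616

This is a linear program. Let x1 = kg of limestone, x2 = kg of molasses, x3 = kg of canola meal, x4 = kg of barley.
min 0.07x1 + 0.16x2 + 0.37x3 + 0.27x4 s.t.:
  9.7x2 + 9.8x3 + 13.4x4 ≥ 20.6   (metabolisable energy)
  0.2x2 + 19.7x3 + 3.7x4 ≥ 23   (lysine)
  367.2x1 + 8.7x2 + 6.4x3 + 0.6x4 ≥ 197.7   (calcium)
  46x2 + 333x3 + 114x4 ≥ 189   (crude protein)
  x1, x2, x3, x4 ≥ 0.
The optimal basis is {limestone, molasses, canola meal}; barley drops out. The metabolisable energy, lysine, calcium requirements are met with equality.
That vertex is x1 = 0.4956, x2 = 0.9539, x3 = 1.158.
Objective = 0.07·0.4956 + 0.16·0.9539 + 0.37·1.158 = 0.61578.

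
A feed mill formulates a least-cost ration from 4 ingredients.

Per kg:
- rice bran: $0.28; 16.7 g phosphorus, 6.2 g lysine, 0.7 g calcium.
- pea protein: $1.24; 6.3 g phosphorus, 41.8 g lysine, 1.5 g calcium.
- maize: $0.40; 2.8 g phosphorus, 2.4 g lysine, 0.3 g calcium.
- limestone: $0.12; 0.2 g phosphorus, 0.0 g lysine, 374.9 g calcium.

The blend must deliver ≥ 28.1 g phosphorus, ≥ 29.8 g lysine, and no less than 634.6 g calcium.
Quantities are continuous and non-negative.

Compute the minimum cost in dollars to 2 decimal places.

$1.23

Set it up as a linear program. Let x1 = kg of rice bran, x2 = kg of pea protein, x3 = kg of maize, x4 = kg of limestone.
Minimize 0.28x1 + 1.24x2 + 0.4x3 + 0.12x4 subject to:
  16.7x1 + 6.3x2 + 2.8x3 + 0.2x4 ≥ 28.1   (phosphorus)
  6.2x1 + 41.8x2 + 2.4x3 ≥ 29.8   (lysine)
  0.7x1 + 1.5x2 + 0.3x3 + 374.9x4 ≥ 634.6   (calcium)
  x1, x2, x3, x4 ≥ 0.
The cheapest feasible vertex uses only rice bran, pea protein, limestone; maize is not used. There the phosphorus, lysine, calcium constraints are tight.
Solving gives x1 = 1.476, x2 = 0.494, x4 = 1.688.
Objective = 0.28·1.476 + 1.24·0.494 + 0.12·1.688 = 1.2284.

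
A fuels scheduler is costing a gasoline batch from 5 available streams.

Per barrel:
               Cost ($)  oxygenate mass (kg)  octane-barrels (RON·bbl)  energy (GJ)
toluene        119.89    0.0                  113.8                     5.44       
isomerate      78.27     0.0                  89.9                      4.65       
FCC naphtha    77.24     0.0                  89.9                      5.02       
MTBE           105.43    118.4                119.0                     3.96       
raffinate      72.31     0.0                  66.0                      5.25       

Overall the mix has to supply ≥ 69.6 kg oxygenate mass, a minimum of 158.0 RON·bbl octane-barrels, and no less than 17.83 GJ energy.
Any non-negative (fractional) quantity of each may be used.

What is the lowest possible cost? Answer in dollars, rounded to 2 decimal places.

Set it up as a linear program. Let x1 = barrels of toluene, x2 = barrels of isomerate, x3 = barrels of FCC naphtha, x4 = barrels of MTBE, x5 = barrels of raffinate.
Minimise 119.89x1 + 78.27x2 + 77.24x3 + 105.43x4 + 72.31x5 s.t.:
  118.4x4 ≥ 69.6   (oxygenate mass)
  113.8x1 + 89.9x2 + 89.9x3 + 119x4 + 66x5 ≥ 158   (octane-barrels)
  5.44x1 + 4.65x2 + 5.02x3 + 3.96x4 + 5.25x5 ≥ 17.83   (energy)
  x1, x2, x3, x4, x5 ≥ 0.
The minimum-cost mix takes nothing from toluene, isomerate, FCC naphtha — only MTBE, raffinate. Binding constraints: oxygenate mass and energy.
Optimal quantities: MTBE = 0.58784 barrels, raffinate = 2.9528 barrels.
Total cost: 105.43·0.58784 + 72.31·2.9528 = 275.4929.

$275.49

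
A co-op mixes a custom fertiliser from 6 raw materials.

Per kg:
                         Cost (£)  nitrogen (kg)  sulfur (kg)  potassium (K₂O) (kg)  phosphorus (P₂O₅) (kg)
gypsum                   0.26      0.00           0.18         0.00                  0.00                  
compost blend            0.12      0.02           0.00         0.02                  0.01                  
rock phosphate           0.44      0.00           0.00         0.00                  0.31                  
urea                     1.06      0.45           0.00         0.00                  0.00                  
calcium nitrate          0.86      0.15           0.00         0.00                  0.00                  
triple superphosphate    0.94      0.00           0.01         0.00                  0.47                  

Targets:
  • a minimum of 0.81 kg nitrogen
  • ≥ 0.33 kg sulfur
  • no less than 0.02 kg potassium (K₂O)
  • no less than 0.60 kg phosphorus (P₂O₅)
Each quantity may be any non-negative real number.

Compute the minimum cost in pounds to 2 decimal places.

Let x1 = kg of gypsum, x2 = kg of compost blend, x3 = kg of rock phosphate, x4 = kg of urea, x5 = kg of calcium nitrate, x6 = kg of triple superphosphate.
min 0.26x1 + 0.12x2 + 0.44x3 + 1.06x4 + 0.86x5 + 0.94x6 s.t.:
  0.02x2 + 0.45x4 + 0.15x5 ≥ 0.81   (nitrogen)
  0.18x1 + 0.01x6 ≥ 0.33   (sulfur)
  0.02x2 ≥ 0.02   (potassium (K₂O))
  0.01x2 + 0.31x3 + 0.47x6 ≥ 0.6   (phosphorus (P₂O₅))
  x1, x2, x3, x4, x5, x6 ≥ 0.
The minimum-cost mix takes nothing from calcium nitrate, triple superphosphate — only gypsum, compost blend, rock phosphate, urea. Binding constraints: nitrogen, sulfur, potassium (K₂O), phosphorus (P₂O₅).
That vertex is x1 = 1.83333, x2 = 1, x3 = 1.90323, x4 = 1.75556.
Hence cost = 0.26·1.83333 + 0.12·1 + 0.44·1.90323 + 1.06·1.75556 = £3.29498.

£3.29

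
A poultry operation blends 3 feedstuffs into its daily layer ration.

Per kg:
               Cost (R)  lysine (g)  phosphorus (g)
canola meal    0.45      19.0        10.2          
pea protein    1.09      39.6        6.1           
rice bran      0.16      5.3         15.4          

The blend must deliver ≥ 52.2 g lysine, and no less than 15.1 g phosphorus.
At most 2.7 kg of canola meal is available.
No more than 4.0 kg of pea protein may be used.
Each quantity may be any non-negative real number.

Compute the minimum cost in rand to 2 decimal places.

Set it up as a linear program. Let x1 = kg of canola meal, x2 = kg of pea protein, x3 = kg of rice bran.
Minimize 0.45x1 + 1.09x2 + 0.16x3 subject to:
  19x1 + 39.6x2 + 5.3x3 ≥ 52.2   (lysine)
  10.2x1 + 6.1x2 + 15.4x3 ≥ 15.1   (phosphorus)
  x1 ≤ 2.7
  x2 ≤ 4
  x1, x2, x3 ≥ 0.
At the optimum only canola meal, pea protein are positive (rice bran = 0). The lysine and the canola meal cap requirements are met with equality.
Optimal quantities: canola meal = 2.7 kg, pea protein = 0.02273 kg.
Objective = 0.45·2.7 + 1.09·0.02273 = 1.2398.

R1.24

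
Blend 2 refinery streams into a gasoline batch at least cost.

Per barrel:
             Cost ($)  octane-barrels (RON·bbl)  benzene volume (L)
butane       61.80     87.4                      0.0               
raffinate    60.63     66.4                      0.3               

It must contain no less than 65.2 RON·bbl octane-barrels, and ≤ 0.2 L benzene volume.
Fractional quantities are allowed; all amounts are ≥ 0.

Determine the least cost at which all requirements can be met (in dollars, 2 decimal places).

$46.10

Let x1 = barrels of butane, x2 = barrels of raffinate.
Minimize 61.8x1 + 60.63x2 s.t.:
  87.4x1 + 66.4x2 ≥ 65.2   (octane-barrels)
  0.3x2 ≤ 0.2   (benzene volume)
  x1, x2 ≥ 0.
The minimum-cost mix takes nothing from raffinate — only butane. Binding constraint: octane-barrels.
That vertex is x1 = 0.746.
Objective = 61.8·0.746 = 46.1028.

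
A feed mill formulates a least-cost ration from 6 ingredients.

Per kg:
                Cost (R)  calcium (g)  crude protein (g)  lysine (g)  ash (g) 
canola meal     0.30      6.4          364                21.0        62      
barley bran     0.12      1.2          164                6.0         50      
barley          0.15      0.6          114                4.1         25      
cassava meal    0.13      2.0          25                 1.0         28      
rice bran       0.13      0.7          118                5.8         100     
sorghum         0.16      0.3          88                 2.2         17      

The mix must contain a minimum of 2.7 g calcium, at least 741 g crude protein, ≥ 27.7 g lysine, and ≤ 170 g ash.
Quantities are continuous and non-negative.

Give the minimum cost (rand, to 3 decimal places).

R0.581

This is a linear program. Let x1 = kg of canola meal, x2 = kg of barley bran, x3 = kg of barley, x4 = kg of cassava meal, x5 = kg of rice bran, x6 = kg of sorghum.
min 0.3x1 + 0.12x2 + 0.15x3 + 0.13x4 + 0.13x5 + 0.16x6 with:
  6.4x1 + 1.2x2 + 0.6x3 + 2x4 + 0.7x5 + 0.3x6 ≥ 2.7   (calcium)
  364x1 + 164x2 + 114x3 + 25x4 + 118x5 + 88x6 ≥ 741   (crude protein)
  21x1 + 6x2 + 4.1x3 + 1x4 + 5.8x5 + 2.2x6 ≥ 27.7   (lysine)
  62x1 + 50x2 + 25x3 + 28x4 + 100x5 + 17x6 ≤ 170   (ash)
  x1, x2, x3, x4, x5, x6 ≥ 0.
The cheapest feasible vertex uses only canola meal, barley bran; barley, cassava meal, rice bran, sorghum are not used. There the crude protein and ash constraints are tight.
So canola meal = 1.142 kg, barley bran = 1.984 kg.
Cost = 0.3·1.142 + 0.12·1.984 = 0.58068.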